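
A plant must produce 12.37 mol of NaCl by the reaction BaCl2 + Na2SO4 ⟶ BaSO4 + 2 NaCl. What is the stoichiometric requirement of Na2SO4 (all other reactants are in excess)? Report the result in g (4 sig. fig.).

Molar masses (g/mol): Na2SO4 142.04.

n(NaCl) = 12.37 mol
n(Na2SO4) = (1/2) × 12.37 = 6.185 mol
mass = 6.185 × 142.04 = 878.5 g

878.5 g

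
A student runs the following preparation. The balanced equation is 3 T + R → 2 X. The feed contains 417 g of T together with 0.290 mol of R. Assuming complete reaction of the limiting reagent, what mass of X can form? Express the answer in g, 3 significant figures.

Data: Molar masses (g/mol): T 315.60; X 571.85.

n(T) = 417.0 / 315.60 = 1.321 mol
n(R) = 0.2900 mol
n/ν for T = 1.321/3 = 0.4403
n/ν for R = 0.2900/1 = 0.2900
Smallest n/ν is R → limiting reagent.
n(X) = (2/1) × 0.2900 = 0.5800 mol
mass = 0.5800 × 571.85 = 331.7 g

332 g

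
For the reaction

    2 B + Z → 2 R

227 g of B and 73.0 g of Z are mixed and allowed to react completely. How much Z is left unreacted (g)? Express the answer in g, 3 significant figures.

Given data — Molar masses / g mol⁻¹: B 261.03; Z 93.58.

32.3 g

n(B) = 227.0 / 261.03 = 0.8696 mol
n(Z) = 73.00 / 93.58 = 0.7801 mol
n/ν for B = 0.8696/2 = 0.4348
n/ν for Z = 0.7801/1 = 0.7801
Smallest n/ν is B → limiting reagent.
Z consumed = (1/2) × 0.8696 = 0.4348 mol
Z remaining = 0.7801 − 0.4348 = 0.3453 mol
mass = 0.3453 × 93.58 = 32.31 g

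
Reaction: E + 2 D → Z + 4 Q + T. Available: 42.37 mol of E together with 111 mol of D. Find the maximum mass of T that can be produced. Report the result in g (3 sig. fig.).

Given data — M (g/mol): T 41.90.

1780 g

n(E) = 42.37 mol
n(D) = 111.0 mol
n/ν → E: 42.37, D: 55.50; E is limiting.
n(T) = (1/1) × 42.37 = 42.37 mol
mass = 42.37 × 41.90 = 1775 g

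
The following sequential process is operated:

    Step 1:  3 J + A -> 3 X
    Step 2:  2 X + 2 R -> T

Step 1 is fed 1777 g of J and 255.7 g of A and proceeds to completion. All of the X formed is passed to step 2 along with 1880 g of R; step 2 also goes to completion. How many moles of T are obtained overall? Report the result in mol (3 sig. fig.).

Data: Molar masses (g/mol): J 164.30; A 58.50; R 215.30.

4.37 mol

Step 1:
n(J) = 1777 / 164.30 = 10.82 mol
n(A) = 255.7 / 58.50 = 4.371 mol
n/ν → J: 3.607, A: 4.371; J is limiting.
n(X) produced = (3/3) × 10.82 = 10.82 mol
Step 2:
n(X) available = 10.82 mol
n(R) = 1880 / 215.30 = 8.732 mol
n/ν → X: 5.410, R: 4.366; R is limiting.
n(T) = (1/2) × 8.732 = 4.366 mol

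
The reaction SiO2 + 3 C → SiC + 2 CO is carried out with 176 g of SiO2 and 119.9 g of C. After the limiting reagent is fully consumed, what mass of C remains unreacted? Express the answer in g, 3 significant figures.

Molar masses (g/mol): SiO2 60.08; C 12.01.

14.4 g

n(SiO2) = 176.0 / 60.08 = 2.929 mol
n(C) = 119.9 / 12.01 = 9.983 mol
n/ν for SiO2 = 2.929/1 = 2.929
n/ν for C = 9.983/3 = 3.328
Smallest n/ν is SiO2 → limiting reagent.
C consumed = (3/1) × 2.929 = 8.787 mol
C remaining = 9.983 − 8.787 = 1.196 mol
mass = 1.196 × 12.01 = 14.36 g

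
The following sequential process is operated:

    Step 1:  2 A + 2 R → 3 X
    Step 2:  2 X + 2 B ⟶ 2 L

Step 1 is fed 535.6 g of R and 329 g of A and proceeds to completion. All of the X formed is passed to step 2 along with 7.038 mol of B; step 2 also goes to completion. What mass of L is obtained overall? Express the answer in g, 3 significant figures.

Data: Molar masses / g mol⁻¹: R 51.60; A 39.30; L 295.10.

2080 g

Step 1:
n(R) = 535.6 / 51.60 = 10.38 mol
n(A) = 329.0 / 39.30 = 8.372 mol
n/ν for R = 10.38/2 = 5.190
n/ν for A = 8.372/2 = 4.186
Smallest n/ν is A → limiting reagent.
n(X) produced = (3/2) × 8.372 = 12.56 mol
Step 2:
n(X) available = 12.56 mol
n(B) = 7.038 mol
n/ν for X = 12.56/2 = 6.280
n/ν for B = 7.038/2 = 3.519
Smallest n/ν is B → limiting reagent.
n(L) = (2/2) × 7.038 = 7.038 mol
mass = 7.038 × 295.10 = 2077 g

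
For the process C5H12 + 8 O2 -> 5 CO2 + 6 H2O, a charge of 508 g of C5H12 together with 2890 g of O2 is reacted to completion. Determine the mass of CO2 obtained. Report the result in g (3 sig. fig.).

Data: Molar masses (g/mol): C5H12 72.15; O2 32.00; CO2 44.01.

1550 g

n(C5H12) = 508.0 / 72.15 = 7.041 mol
n(O2) = 2890 / 32.00 = 90.31 mol
n/ν for C5H12 = 7.041/1 = 7.041
n/ν for O2 = 90.31/8 = 11.29
Smallest n/ν is C5H12 → limiting reagent.
n(CO2) = (5/1) × 7.041 = 35.21 mol
mass = 35.21 × 44.01 = 1550 g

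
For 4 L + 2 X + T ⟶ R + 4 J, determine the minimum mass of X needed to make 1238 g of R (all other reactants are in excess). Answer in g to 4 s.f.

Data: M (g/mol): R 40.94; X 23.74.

1436 g

n(R) = 1238 / 40.94 = 30.24 mol
n(X) = (2/1) × 30.24 = 60.48 mol
mass = 60.48 × 23.74 = 1436 g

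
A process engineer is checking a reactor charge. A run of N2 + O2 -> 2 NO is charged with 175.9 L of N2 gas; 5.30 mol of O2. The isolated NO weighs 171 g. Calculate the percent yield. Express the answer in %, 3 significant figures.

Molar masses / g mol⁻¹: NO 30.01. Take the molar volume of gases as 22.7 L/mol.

53.8 %

n(N2) = 175.9 / 22.7 = 7.749 mol
n(O2) = 5.300 mol
n/ν for N2 = 7.749/1 = 7.749
n/ν for O2 = 5.300/1 = 5.300
Smallest n/ν is O2 → limiting reagent.
theoretical n(NO) = (2/1) × 5.300 = 10.60 mol → 318.1 g
% yield = 171 / 318.1 × 100 = 53.76 %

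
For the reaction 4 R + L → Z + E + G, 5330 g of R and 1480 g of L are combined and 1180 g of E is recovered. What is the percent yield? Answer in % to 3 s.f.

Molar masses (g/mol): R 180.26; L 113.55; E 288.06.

55.4 %

n(R) = 5330 / 180.26 = 29.57 mol
n(L) = 1480 / 113.55 = 13.03 mol
n/ν → R: 7.393, L: 13.03; R is limiting.
theoretical n(E) = (1/4) × 29.57 = 7.393 mol → 2130 g
% yield = 1180 / 2130 × 100 = 55.40 %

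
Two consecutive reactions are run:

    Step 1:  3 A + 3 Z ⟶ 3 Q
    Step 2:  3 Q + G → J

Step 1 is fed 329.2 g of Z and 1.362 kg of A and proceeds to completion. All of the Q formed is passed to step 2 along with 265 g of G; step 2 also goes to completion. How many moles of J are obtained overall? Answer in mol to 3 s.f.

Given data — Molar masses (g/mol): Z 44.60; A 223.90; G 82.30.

Step 1:
n(Z) = 329.2 / 44.60 = 7.381 mol
n(A) = 1.362×1000 / 223.90 = 6.083 mol
n/ν for Z = 7.381/3 = 2.460
n/ν for A = 6.083/3 = 2.028
Smallest n/ν is A → limiting reagent.
n(Q) produced = (3/3) × 6.083 = 6.083 mol
Step 2:
n(Q) available = 6.083 mol
n(G) = 265.0 / 82.30 = 3.220 mol
n/ν for Q = 6.083/3 = 2.028
n/ν for G = 3.220/1 = 3.220
Smallest n/ν is Q → limiting reagent.
n(J) = (1/3) × 6.083 = 2.028 mol

2.03 mol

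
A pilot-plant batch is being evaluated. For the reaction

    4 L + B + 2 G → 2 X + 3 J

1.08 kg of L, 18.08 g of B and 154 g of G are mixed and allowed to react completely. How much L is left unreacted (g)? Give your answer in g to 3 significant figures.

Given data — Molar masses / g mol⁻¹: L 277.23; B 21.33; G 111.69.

316 g

n(L) = 1.080×1000 / 277.23 = 3.896 mol
n(B) = 18.08 / 21.33 = 0.8476 mol
n(G) = 154.0 / 111.69 = 1.379 mol
n/ν for L = 3.896/4 = 0.9740
n/ν for B = 0.8476/1 = 0.8476
n/ν for G = 1.379/2 = 0.6895
Smallest n/ν is G → limiting reagent.
L consumed = (4/2) × 1.379 = 2.758 mol
L remaining = 3.896 − 2.758 = 1.138 mol
mass = 1.138 × 277.23 = 315.5 g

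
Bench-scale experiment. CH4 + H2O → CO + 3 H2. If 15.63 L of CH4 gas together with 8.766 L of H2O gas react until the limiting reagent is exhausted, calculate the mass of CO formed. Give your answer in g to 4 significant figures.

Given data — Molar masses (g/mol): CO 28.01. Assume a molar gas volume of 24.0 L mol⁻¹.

n(CH4) = 15.63 / 24.0 = 0.6513 mol
n(H2O) = 8.766 / 24.0 = 0.3653 mol
n/ν for CH4 = 0.6513/1 = 0.6513
n/ν for H2O = 0.3653/1 = 0.3653
Smallest n/ν is H2O → limiting reagent.
n(CO) = (1/1) × 0.3653 = 0.3653 mol
mass = 0.3653 × 28.01 = 10.23 g

10.23 g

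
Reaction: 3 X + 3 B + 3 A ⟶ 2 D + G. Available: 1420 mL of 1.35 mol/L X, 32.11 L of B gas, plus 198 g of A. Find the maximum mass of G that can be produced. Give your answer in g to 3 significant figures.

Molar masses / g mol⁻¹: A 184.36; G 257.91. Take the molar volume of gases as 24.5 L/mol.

n(X) = 1.35 × 1420/1000 = 1.917 mol
n(B) = 32.11 / 24.5 = 1.311 mol
n(A) = 198.0 / 184.36 = 1.074 mol
n/ν → X: 0.6390, B: 0.4370, A: 0.3580; A is limiting.
n(G) = (1/3) × 1.074 = 0.3580 mol
mass = 0.3580 × 257.91 = 92.33 g

92.3 g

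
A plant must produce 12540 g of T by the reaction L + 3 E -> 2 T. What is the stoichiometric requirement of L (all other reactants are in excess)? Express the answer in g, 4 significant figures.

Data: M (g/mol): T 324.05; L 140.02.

n(T) = 12540 / 324.05 = 38.70 mol
n(L) = (1/2) × 38.70 = 19.35 mol
mass = 19.35 × 140.02 = 2709 g

2709 g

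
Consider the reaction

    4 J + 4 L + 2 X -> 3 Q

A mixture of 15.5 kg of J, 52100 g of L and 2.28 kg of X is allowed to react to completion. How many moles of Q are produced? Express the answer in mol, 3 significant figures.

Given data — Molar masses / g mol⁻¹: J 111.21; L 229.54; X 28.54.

n(J) = 15.50×1000 / 111.21 = 139.4 mol
n(L) = 52100 / 229.54 = 227.0 mol
n(X) = 2.280×1000 / 28.54 = 79.89 mol
n/ν for J = 139.4/4 = 34.85
n/ν for L = 227.0/4 = 56.75
n/ν for X = 79.89/2 = 39.95
Smallest n/ν is J → limiting reagent.
n(Q) = (3/4) × 139.4 = 104.6 mol

105 mol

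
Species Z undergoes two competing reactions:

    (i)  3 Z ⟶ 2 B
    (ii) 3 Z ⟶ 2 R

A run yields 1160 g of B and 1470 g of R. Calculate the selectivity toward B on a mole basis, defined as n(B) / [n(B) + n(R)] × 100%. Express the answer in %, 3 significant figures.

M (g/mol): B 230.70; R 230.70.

n(B) = 1160 / 230.70 = 5.028 mol
n(R) = 1470 / 230.70 = 6.372 mol
selectivity = 5.028/(5.028+6.372) × 100 = 44.11 %

44.1 %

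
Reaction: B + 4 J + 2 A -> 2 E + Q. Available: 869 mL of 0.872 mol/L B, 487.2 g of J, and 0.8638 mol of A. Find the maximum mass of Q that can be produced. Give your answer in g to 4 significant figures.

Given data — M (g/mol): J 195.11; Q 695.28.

n(B) = 0.872 × 869.0/1000 = 0.7578 mol
n(J) = 487.2 / 195.11 = 2.497 mol
n(A) = 0.8638 mol
n/ν for B = 0.7578/1 = 0.7578
n/ν for J = 2.497/4 = 0.6243
n/ν for A = 0.8638/2 = 0.4319
Smallest n/ν is A → limiting reagent.
n(Q) = (1/2) × 0.8638 = 0.4319 mol
mass = 0.4319 × 695.28 = 300.3 g

300.3 g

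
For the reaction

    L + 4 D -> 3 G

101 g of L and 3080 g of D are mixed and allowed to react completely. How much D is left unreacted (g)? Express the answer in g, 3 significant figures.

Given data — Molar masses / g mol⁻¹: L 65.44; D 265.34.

n(L) = 101.0 / 65.44 = 1.543 mol
n(D) = 3080 / 265.34 = 11.61 mol
n/ν for L = 1.543/1 = 1.543
n/ν for D = 11.61/4 = 2.903
Smallest n/ν is L → limiting reagent.
D consumed = (4/1) × 1.543 = 6.172 mol
D remaining = 11.61 − 6.172 = 5.438 mol
mass = 5.438 × 265.34 = 1443 g

1440 g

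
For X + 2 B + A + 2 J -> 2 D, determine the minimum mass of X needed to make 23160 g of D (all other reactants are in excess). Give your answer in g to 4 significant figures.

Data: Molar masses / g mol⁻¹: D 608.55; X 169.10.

n(D) = 23160 / 608.55 = 38.06 mol
n(X) = (1/2) × 38.06 = 19.03 mol
mass = 19.03 × 169.10 = 3218 g

3218 g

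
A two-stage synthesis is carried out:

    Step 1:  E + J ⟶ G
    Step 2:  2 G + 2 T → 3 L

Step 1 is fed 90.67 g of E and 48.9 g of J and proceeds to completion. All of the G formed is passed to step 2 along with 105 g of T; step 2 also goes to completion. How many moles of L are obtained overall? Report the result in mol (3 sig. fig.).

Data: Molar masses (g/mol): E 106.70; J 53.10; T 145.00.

Step 1:
n(E) = 90.67 / 106.70 = 0.8498 mol
n(J) = 48.90 / 53.10 = 0.9209 mol
n/ν for E = 0.8498/1 = 0.8498
n/ν for J = 0.9209/1 = 0.9209
Smallest n/ν is E → limiting reagent.
n(G) produced = (1/1) × 0.8498 = 0.8498 mol
Step 2:
n(G) available = 0.8498 mol
n(T) = 105.0 / 145.00 = 0.7241 mol
n/ν for G = 0.8498/2 = 0.4249
n/ν for T = 0.7241/2 = 0.3621
Smallest n/ν is T → limiting reagent.
n(L) = (3/2) × 0.7241 = 1.086 mol

1.09 mol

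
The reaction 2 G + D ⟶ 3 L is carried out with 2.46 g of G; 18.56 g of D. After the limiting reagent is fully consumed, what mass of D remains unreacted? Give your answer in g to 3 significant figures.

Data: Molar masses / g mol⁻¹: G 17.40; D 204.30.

n(G) = 2.460 / 17.40 = 0.1414 mol
n(D) = 18.56 / 204.30 = 0.09085 mol
n/ν → G: 0.07070, D: 0.09085; G is limiting.
D consumed = (1/2) × 0.1414 = 0.07070 mol
D remaining = 0.09085 − 0.07070 = 0.02015 mol
mass = 0.02015 × 204.30 = 4.117 g

4.12 g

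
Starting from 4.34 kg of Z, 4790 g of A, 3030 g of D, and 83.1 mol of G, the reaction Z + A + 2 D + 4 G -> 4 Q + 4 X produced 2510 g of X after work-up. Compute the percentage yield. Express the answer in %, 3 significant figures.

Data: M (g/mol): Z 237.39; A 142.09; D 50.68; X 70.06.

n(Z) = 4.340×1000 / 237.39 = 18.28 mol
n(A) = 4790 / 142.09 = 33.71 mol
n(D) = 3030 / 50.68 = 59.79 mol
n(G) = 83.10 mol
n/ν → Z: 18.28, A: 33.71, D: 29.90, G: 20.78; Z is limiting.
theoretical n(X) = (4/1) × 18.28 = 73.12 mol → 5123 g
% yield = 2510 / 5123 × 100 = 48.99 %

49.0 %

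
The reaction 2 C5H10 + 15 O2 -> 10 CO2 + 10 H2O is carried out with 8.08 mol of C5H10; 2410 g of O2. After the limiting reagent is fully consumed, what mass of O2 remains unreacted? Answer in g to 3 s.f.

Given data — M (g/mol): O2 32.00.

471 g

n(C5H10) = 8.080 mol
n(O2) = 2410 / 32.00 = 75.31 mol
n/ν → C5H10: 4.040, O2: 5.021; C5H10 is limiting.
O2 consumed = (15/2) × 8.080 = 60.60 mol
O2 remaining = 75.31 − 60.60 = 14.71 mol
mass = 14.71 × 32.00 = 470.7 g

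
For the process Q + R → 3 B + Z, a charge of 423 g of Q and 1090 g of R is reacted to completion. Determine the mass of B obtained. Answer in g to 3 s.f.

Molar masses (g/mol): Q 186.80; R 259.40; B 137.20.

n(Q) = 423.0 / 186.80 = 2.264 mol
n(R) = 1090 / 259.40 = 4.202 mol
n/ν → Q: 2.264, R: 4.202; Q is limiting.
n(B) = (3/1) × 2.264 = 6.792 mol
mass = 6.792 × 137.20 = 931.9 g

932 g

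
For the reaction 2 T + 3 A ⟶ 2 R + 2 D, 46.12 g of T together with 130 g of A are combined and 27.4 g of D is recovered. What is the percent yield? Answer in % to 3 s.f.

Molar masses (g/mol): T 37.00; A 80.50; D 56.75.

n(T) = 46.12 / 37.00 = 1.246 mol
n(A) = 130.0 / 80.50 = 1.615 mol
n/ν for T = 1.246/2 = 0.6230
n/ν for A = 1.615/3 = 0.5383
Smallest n/ν is A → limiting reagent.
theoretical n(D) = (2/3) × 1.615 = 1.077 mol → 61.12 g
% yield = 27.4 / 61.12 × 100 = 44.83 %

44.8 %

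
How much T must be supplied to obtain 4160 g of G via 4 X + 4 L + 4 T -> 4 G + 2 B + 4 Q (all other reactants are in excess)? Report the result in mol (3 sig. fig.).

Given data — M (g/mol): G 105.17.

39.6 mol

n(G) = 4160 / 105.17 = 39.56 mol
n(T) = (4/4) × 39.56 = 39.56 mol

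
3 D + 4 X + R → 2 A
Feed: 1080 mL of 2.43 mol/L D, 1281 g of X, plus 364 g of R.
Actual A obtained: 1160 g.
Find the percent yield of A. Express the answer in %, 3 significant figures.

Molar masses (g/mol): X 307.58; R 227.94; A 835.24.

n(D) = 2.43 × 1080/1000 = 2.624 mol
n(X) = 1281 / 307.58 = 4.165 mol
n(R) = 364.0 / 227.94 = 1.597 mol
n/ν → D: 0.8747, X: 1.041, R: 1.597; D is limiting.
theoretical n(A) = (2/3) × 2.624 = 1.749 mol → 1461 g
% yield = 1160 / 1461 × 100 = 79.40 %

79.4 %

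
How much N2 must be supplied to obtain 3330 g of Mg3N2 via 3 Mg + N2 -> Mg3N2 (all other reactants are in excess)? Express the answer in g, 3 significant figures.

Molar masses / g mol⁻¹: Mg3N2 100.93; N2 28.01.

924 g

n(Mg3N2) = 3330 / 100.93 = 32.99 mol
n(N2) = (1/1) × 32.99 = 32.99 mol
mass = 32.99 × 28.01 = 924.0 g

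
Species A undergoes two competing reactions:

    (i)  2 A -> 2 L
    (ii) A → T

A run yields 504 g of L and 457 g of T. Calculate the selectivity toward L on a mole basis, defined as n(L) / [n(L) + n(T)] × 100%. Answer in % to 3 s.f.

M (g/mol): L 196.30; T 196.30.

n(L) = 504 / 196.30 = 2.567 mol
n(T) = 457 / 196.30 = 2.328 mol
selectivity = 2.567/(2.567+2.328) × 100 = 52.44 %

52.4 %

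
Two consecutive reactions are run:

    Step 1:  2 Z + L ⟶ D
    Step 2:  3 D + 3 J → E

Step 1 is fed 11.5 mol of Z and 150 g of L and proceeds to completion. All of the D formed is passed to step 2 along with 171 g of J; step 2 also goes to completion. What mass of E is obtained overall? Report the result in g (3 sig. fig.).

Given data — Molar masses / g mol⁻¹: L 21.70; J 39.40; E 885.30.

1280 g

Step 1:
n(Z) = 11.50 mol
n(L) = 150.0 / 21.70 = 6.912 mol
n/ν → Z: 5.750, L: 6.912; Z is limiting.
n(D) produced = (1/2) × 11.50 = 5.750 mol
Step 2:
n(D) available = 5.750 mol
n(J) = 171.0 / 39.40 = 4.340 mol
n/ν → D: 1.917, J: 1.447; J is limiting.
n(E) = (1/3) × 4.340 = 1.447 mol
mass = 1.447 × 885.30 = 1281 g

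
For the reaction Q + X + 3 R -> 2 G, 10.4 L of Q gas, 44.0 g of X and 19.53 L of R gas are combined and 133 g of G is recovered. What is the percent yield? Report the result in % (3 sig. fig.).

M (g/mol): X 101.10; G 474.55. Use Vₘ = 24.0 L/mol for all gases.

51.7 %

n(Q) = 10.40 / 24.0 = 0.4333 mol
n(X) = 44.00 / 101.10 = 0.4352 mol
n(R) = 19.53 / 24.0 = 0.8138 mol
n/ν for Q = 0.4333/1 = 0.4333
n/ν for X = 0.4352/1 = 0.4352
n/ν for R = 0.8138/3 = 0.2713
Smallest n/ν is R → limiting reagent.
theoretical n(G) = (2/3) × 0.8138 = 0.5425 mol → 257.4 g
% yield = 133 / 257.4 × 100 = 51.67 %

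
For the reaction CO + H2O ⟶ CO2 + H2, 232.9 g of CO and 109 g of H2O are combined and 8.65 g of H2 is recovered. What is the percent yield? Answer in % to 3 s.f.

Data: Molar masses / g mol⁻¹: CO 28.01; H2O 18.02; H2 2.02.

n(CO) = 232.9 / 28.01 = 8.315 mol
n(H2O) = 109.0 / 18.02 = 6.049 mol
n/ν for CO = 8.315/1 = 8.315
n/ν for H2O = 6.049/1 = 6.049
Smallest n/ν is H2O → limiting reagent.
theoretical n(H2) = (1/1) × 6.049 = 6.049 mol → 12.22 g
% yield = 8.65 / 12.22 × 100 = 70.79 %

70.8 %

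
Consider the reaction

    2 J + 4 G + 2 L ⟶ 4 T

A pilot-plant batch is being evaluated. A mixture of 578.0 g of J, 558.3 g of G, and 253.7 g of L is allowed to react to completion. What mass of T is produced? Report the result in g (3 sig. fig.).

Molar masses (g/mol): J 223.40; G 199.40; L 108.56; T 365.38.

1020 g

n(J) = 578.0 / 223.40 = 2.587 mol
n(G) = 558.3 / 199.40 = 2.800 mol
n(L) = 253.7 / 108.56 = 2.337 mol
n/ν for J = 2.587/2 = 1.294
n/ν for G = 2.800/4 = 0.7000
n/ν for L = 2.337/2 = 1.169
Smallest n/ν is G → limiting reagent.
n(T) = (4/4) × 2.800 = 2.800 mol
mass = 2.800 × 365.38 = 1023 g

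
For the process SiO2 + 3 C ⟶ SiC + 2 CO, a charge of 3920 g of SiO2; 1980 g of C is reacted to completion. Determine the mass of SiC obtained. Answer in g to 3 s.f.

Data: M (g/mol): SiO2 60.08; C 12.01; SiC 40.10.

n(SiO2) = 3920 / 60.08 = 65.25 mol
n(C) = 1980 / 12.01 = 164.9 mol
n/ν for SiO2 = 65.25/1 = 65.25
n/ν for C = 164.9/3 = 54.97
Smallest n/ν is C → limiting reagent.
n(SiC) = (1/3) × 164.9 = 54.97 mol
mass = 54.97 × 40.10 = 2204 g

2200 g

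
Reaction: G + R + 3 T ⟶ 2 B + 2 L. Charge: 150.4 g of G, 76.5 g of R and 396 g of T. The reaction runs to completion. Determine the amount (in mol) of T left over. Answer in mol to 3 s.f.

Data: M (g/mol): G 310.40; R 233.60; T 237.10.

n(G) = 150.4 / 310.40 = 0.4845 mol
n(R) = 76.50 / 233.60 = 0.3275 mol
n(T) = 396.0 / 237.10 = 1.670 mol
n/ν → G: 0.4845, R: 0.3275, T: 0.5567; R is limiting.
T consumed = (3/1) × 0.3275 = 0.9825 mol
T remaining = 1.670 − 0.9825 = 0.6875 mol

0.688 mol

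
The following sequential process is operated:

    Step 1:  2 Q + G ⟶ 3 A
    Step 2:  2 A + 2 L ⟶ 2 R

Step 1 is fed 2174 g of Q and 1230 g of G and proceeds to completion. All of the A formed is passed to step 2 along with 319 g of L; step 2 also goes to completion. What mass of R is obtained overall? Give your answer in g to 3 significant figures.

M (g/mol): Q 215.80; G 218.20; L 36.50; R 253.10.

Step 1:
n(Q) = 2174 / 215.80 = 10.07 mol
n(G) = 1230 / 218.20 = 5.637 mol
n/ν for Q = 10.07/2 = 5.035
n/ν for G = 5.637/1 = 5.637
Smallest n/ν is Q → limiting reagent.
n(A) produced = (3/2) × 10.07 = 15.11 mol
Step 2:
n(A) available = 15.11 mol
n(L) = 319.0 / 36.50 = 8.740 mol
n/ν for A = 15.11/2 = 7.555
n/ν for L = 8.740/2 = 4.370
Smallest n/ν is L → limiting reagent.
n(R) = (2/2) × 8.740 = 8.740 mol
mass = 8.740 × 253.10 = 2212 g

2210 g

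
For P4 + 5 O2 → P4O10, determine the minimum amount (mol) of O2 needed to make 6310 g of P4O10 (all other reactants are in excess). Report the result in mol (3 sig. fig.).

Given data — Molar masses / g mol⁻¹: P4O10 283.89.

111 mol

n(P4O10) = 6310 / 283.89 = 22.23 mol
n(O2) = (5/1) × 22.23 = 111.2 mol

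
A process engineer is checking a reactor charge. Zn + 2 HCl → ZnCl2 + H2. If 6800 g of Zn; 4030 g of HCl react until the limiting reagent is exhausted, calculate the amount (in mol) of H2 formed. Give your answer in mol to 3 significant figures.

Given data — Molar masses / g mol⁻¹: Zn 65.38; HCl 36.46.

n(Zn) = 6800 / 65.38 = 104.0 mol
n(HCl) = 4030 / 36.46 = 110.5 mol
n/ν for Zn = 104.0/1 = 104.0
n/ν for HCl = 110.5/2 = 55.25
Smallest n/ν is HCl → limiting reagent.
n(H2) = (1/2) × 110.5 = 55.25 mol

55.3 mol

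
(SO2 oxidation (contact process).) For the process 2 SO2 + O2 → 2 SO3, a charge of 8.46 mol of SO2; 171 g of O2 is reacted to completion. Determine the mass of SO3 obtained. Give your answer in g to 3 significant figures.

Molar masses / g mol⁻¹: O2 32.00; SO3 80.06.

677 g

n(SO2) = 8.460 mol
n(O2) = 171.0 / 32.00 = 5.344 mol
n/ν → SO2: 4.230, O2: 5.344; SO2 is limiting.
n(SO3) = (2/2) × 8.460 = 8.460 mol
mass = 8.460 × 80.06 = 677.3 g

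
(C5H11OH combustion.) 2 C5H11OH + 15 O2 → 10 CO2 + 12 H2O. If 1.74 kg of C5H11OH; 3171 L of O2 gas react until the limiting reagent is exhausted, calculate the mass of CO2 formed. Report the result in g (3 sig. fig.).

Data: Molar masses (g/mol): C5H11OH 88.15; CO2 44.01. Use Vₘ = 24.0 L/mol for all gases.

n(C5H11OH) = 1.740×1000 / 88.15 = 19.74 mol
n(O2) = 3171 / 24.0 = 132.1 mol
n/ν → C5H11OH: 9.870, O2: 8.807; O2 is limiting.
n(CO2) = (10/15) × 132.1 = 88.07 mol
mass = 88.07 × 44.01 = 3876 g

3880 g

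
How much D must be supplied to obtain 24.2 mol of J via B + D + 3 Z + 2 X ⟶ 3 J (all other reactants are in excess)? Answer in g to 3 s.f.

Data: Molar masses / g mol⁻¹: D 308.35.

n(J) = 24.20 mol
n(D) = (1/3) × 24.20 = 8.067 mol
mass = 8.067 × 308.35 = 2487 g

2490 g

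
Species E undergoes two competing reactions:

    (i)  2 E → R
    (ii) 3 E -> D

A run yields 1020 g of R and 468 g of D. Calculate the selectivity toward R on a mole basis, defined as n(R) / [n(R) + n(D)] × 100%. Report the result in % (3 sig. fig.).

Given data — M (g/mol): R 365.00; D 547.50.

n(R) = 1020 / 365.00 = 2.795 mol
n(D) = 468 / 547.50 = 0.8548 mol
selectivity = 2.795/(2.795+0.8548) × 100 = 76.58 %

76.6 %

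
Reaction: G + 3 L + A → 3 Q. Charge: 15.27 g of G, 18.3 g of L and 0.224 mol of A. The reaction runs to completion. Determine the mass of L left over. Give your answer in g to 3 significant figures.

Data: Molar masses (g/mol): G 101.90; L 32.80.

3.55 g

n(G) = 15.27 / 101.90 = 0.1499 mol
n(L) = 18.30 / 32.80 = 0.5579 mol
n(A) = 0.2240 mol
n/ν for G = 0.1499/1 = 0.1499
n/ν for L = 0.5579/3 = 0.1860
n/ν for A = 0.2240/1 = 0.2240
Smallest n/ν is G → limiting reagent.
L consumed = (3/1) × 0.1499 = 0.4497 mol
L remaining = 0.5579 − 0.4497 = 0.1082 mol
mass = 0.1082 × 32.80 = 3.549 g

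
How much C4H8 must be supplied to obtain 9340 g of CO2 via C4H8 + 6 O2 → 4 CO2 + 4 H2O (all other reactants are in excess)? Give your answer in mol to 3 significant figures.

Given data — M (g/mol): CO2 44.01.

n(CO2) = 9340 / 44.01 = 212.2 mol
n(C4H8) = (1/4) × 212.2 = 53.05 mol

53.1 mol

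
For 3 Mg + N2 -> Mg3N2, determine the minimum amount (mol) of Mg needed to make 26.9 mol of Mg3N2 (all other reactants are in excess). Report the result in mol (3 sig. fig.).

n(Mg3N2) = 26.90 mol
n(Mg) = (3/1) × 26.90 = 80.70 mol

80.7 mol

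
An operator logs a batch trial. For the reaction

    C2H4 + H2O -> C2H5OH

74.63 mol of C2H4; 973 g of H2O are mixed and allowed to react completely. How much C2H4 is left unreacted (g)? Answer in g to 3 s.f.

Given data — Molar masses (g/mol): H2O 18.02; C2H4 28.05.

n(C2H4) = 74.63 mol
n(H2O) = 973.0 / 18.02 = 54.00 mol
n/ν → C2H4: 74.63, H2O: 54.00; H2O is limiting.
C2H4 consumed = (1/1) × 54.00 = 54.00 mol
C2H4 remaining = 74.63 − 54.00 = 20.63 mol
mass = 20.63 × 28.05 = 578.7 g

579 g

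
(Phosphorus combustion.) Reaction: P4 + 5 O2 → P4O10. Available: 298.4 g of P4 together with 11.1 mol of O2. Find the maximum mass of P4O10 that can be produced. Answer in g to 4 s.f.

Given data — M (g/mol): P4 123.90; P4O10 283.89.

n(P4) = 298.4 / 123.90 = 2.408 mol
n(O2) = 11.10 mol
n/ν → P4: 2.408, O2: 2.220; O2 is limiting.
n(P4O10) = (1/5) × 11.10 = 2.220 mol
mass = 2.220 × 283.89 = 630.2 g

630.2 g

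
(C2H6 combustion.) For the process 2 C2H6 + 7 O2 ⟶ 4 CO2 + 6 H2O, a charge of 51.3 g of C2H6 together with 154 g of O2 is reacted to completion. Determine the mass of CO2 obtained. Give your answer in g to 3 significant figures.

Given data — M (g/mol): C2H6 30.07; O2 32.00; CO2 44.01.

n(C2H6) = 51.30 / 30.07 = 1.706 mol
n(O2) = 154.0 / 32.00 = 4.813 mol
n/ν → C2H6: 0.8530, O2: 0.6876; O2 is limiting.
n(CO2) = (4/7) × 4.813 = 2.750 mol
mass = 2.750 × 44.01 = 121.0 g

121 g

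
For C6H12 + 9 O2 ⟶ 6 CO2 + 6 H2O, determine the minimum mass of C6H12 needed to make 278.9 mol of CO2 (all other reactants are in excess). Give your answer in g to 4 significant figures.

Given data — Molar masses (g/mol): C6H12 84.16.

3912 g

n(CO2) = 278.9 mol
n(C6H12) = (1/6) × 278.9 = 46.48 mol
mass = 46.48 × 84.16 = 3912 g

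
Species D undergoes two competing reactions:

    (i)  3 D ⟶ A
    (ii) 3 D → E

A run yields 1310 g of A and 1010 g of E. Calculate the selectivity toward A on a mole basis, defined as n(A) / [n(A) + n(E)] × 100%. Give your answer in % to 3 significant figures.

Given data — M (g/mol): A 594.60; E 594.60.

n(A) = 1310 / 594.60 = 2.203 mol
n(E) = 1010 / 594.60 = 1.699 mol
selectivity = 2.203/(2.203+1.699) × 100 = 56.46 %

56.5 %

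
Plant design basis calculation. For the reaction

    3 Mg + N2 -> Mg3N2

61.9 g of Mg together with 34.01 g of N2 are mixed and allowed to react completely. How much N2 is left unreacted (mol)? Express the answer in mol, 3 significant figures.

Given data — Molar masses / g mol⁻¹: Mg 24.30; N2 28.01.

n(Mg) = 61.90 / 24.30 = 2.547 mol
n(N2) = 34.01 / 28.01 = 1.214 mol
n/ν for Mg = 2.547/3 = 0.8490
n/ν for N2 = 1.214/1 = 1.214
Smallest n/ν is Mg → limiting reagent.
N2 consumed = (1/3) × 2.547 = 0.8490 mol
N2 remaining = 1.214 − 0.8490 = 0.3650 mol

0.365 mol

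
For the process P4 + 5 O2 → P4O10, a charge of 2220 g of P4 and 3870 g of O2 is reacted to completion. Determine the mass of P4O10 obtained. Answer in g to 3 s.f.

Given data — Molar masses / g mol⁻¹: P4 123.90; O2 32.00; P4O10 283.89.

n(P4) = 2220 / 123.90 = 17.92 mol
n(O2) = 3870 / 32.00 = 120.9 mol
n/ν → P4: 17.92, O2: 24.18; P4 is limiting.
n(P4O10) = (1/1) × 17.92 = 17.92 mol
mass = 17.92 × 283.89 = 5087 g

5090 g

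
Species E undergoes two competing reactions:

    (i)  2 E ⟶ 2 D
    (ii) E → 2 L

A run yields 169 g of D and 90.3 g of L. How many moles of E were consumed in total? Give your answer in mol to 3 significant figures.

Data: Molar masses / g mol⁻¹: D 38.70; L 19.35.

n(D) = 169 / 38.70 = 4.367 mol
n(L) = 90.3 / 19.35 = 4.667 mol
n(E) via (i) = (2/2)×4.367 = 4.367 mol
n(E) via (ii) = (1/2)×4.667 = 2.334 mol
total n(E) = 4.367 + 2.334 = 6.701 mol

6.70 mol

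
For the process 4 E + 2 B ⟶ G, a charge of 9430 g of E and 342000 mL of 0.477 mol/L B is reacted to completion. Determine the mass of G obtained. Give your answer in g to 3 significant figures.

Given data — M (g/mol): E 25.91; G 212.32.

n(E) = 9430 / 25.91 = 364.0 mol
n(B) = 0.477 × 342000/1000 = 163.1 mol
n/ν for E = 364.0/4 = 91.00
n/ν for B = 163.1/2 = 81.55
Smallest n/ν is B → limiting reagent.
n(G) = (1/2) × 163.1 = 81.55 mol
mass = 81.55 × 212.32 = 17310 g

17300 g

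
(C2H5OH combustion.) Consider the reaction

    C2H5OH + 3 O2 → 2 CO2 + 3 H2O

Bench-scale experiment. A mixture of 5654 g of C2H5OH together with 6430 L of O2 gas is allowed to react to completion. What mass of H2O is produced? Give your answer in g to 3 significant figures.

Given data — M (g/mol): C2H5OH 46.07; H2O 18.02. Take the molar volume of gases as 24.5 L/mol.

n(C2H5OH) = 5654 / 46.07 = 122.7 mol
n(O2) = 6430 / 24.5 = 262.4 mol
n/ν for C2H5OH = 122.7/1 = 122.7
n/ν for O2 = 262.4/3 = 87.47
Smallest n/ν is O2 → limiting reagent.
n(H2O) = (3/3) × 262.4 = 262.4 mol
mass = 262.4 × 18.02 = 4728 g

4730 g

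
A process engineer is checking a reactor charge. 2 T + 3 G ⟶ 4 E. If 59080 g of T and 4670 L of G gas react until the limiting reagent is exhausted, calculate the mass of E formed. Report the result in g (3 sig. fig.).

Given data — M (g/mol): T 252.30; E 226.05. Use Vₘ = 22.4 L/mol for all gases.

n(T) = 59080 / 252.30 = 234.2 mol
n(G) = 4670 / 22.4 = 208.5 mol
n/ν for T = 234.2/2 = 117.1
n/ν for G = 208.5/3 = 69.50
Smallest n/ν is G → limiting reagent.
n(E) = (4/3) × 208.5 = 278.0 mol
mass = 278.0 × 226.05 = 62840 g

62800 g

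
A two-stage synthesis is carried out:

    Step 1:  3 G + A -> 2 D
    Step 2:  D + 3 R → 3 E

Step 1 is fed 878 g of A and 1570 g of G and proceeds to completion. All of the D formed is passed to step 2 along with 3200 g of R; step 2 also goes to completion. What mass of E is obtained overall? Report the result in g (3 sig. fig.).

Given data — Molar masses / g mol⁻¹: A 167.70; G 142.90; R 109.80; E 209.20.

4600 g

Step 1:
n(A) = 878.0 / 167.70 = 5.236 mol
n(G) = 1570 / 142.90 = 10.99 mol
n/ν for A = 5.236/1 = 5.236
n/ν for G = 10.99/3 = 3.663
Smallest n/ν is G → limiting reagent.
n(D) produced = (2/3) × 10.99 = 7.327 mol
Step 2:
n(D) available = 7.327 mol
n(R) = 3200 / 109.80 = 29.14 mol
n/ν for D = 7.327/1 = 7.327
n/ν for R = 29.14/3 = 9.713
Smallest n/ν is D → limiting reagent.
n(E) = (3/1) × 7.327 = 21.98 mol
mass = 21.98 × 209.20 = 4598 g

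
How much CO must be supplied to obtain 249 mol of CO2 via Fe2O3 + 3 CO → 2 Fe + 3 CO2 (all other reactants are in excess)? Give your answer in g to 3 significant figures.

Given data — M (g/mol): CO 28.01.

6970 g

n(CO2) = 249.0 mol
n(CO) = (3/3) × 249.0 = 249.0 mol
mass = 249.0 × 28.01 = 6974 g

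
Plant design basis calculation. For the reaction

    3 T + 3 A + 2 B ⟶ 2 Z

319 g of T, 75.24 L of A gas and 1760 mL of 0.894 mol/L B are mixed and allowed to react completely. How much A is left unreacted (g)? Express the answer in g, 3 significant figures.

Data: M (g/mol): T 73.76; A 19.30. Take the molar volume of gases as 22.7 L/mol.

n(T) = 319.0 / 73.76 = 4.325 mol
n(A) = 75.24 / 22.7 = 3.315 mol
n(B) = 0.894 × 1760/1000 = 1.573 mol
n/ν for T = 4.325/3 = 1.442
n/ν for A = 3.315/3 = 1.105
n/ν for B = 1.573/2 = 0.7865
Smallest n/ν is B → limiting reagent.
A consumed = (3/2) × 1.573 = 2.360 mol
A remaining = 3.315 − 2.360 = 0.9550 mol
mass = 0.9550 × 19.30 = 18.43 g

18.4 g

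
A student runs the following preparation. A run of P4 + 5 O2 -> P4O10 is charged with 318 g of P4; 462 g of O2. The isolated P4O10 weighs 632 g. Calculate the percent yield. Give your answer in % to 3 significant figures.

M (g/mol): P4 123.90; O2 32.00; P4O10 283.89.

n(P4) = 318.0 / 123.90 = 2.567 mol
n(O2) = 462.0 / 32.00 = 14.44 mol
n/ν for P4 = 2.567/1 = 2.567
n/ν for O2 = 14.44/5 = 2.888
Smallest n/ν is P4 → limiting reagent.
theoretical n(P4O10) = (1/1) × 2.567 = 2.567 mol → 728.7 g
% yield = 632 / 728.7 × 100 = 86.73 %

86.7 %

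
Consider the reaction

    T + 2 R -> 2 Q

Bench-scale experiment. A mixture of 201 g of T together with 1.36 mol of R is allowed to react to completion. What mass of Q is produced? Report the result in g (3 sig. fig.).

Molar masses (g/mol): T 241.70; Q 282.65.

384 g

n(T) = 201.0 / 241.70 = 0.8316 mol
n(R) = 1.360 mol
n/ν → T: 0.8316, R: 0.6800; R is limiting.
n(Q) = (2/2) × 1.360 = 1.360 mol
mass = 1.360 × 282.65 = 384.4 g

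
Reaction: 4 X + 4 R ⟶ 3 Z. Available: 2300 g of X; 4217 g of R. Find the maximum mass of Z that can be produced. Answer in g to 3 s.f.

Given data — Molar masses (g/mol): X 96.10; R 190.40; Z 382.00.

n(X) = 2300 / 96.10 = 23.93 mol
n(R) = 4217 / 190.40 = 22.15 mol
n/ν → X: 5.983, R: 5.538; R is limiting.
n(Z) = (3/4) × 22.15 = 16.61 mol
mass = 16.61 × 382.00 = 6345 g

6350 g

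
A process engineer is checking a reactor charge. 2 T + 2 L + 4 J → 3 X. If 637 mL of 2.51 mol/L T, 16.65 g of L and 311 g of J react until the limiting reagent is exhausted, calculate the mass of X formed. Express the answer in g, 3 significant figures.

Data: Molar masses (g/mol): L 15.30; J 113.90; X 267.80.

n(T) = 2.51 × 637.0/1000 = 1.599 mol
n(L) = 16.65 / 15.30 = 1.088 mol
n(J) = 311.0 / 113.90 = 2.730 mol
n/ν → T: 0.7995, L: 0.5440, J: 0.6825; L is limiting.
n(X) = (3/2) × 1.088 = 1.632 mol
mass = 1.632 × 267.80 = 437.0 g

437 g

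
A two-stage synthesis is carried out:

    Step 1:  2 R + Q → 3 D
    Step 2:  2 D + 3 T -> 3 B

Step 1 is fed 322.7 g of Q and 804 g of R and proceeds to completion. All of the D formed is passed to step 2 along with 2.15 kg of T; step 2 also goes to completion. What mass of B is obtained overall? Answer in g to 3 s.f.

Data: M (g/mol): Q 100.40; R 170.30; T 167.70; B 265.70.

Step 1:
n(Q) = 322.7 / 100.40 = 3.214 mol
n(R) = 804.0 / 170.30 = 4.721 mol
n/ν for Q = 3.214/1 = 3.214
n/ν for R = 4.721/2 = 2.361
Smallest n/ν is R → limiting reagent.
n(D) produced = (3/2) × 4.721 = 7.082 mol
Step 2:
n(D) available = 7.082 mol
n(T) = 2.150×1000 / 167.70 = 12.82 mol
n/ν for D = 7.082/2 = 3.541
n/ν for T = 12.82/3 = 4.273
Smallest n/ν is D → limiting reagent.
n(B) = (3/2) × 7.082 = 10.62 mol
mass = 10.62 × 265.70 = 2822 g

2820 g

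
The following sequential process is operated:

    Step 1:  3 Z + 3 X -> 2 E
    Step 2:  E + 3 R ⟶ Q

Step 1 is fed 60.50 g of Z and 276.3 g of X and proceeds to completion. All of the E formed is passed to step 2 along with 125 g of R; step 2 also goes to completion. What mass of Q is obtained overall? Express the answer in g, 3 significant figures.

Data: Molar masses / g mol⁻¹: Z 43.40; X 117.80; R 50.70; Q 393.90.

324 g

Step 1:
n(Z) = 60.50 / 43.40 = 1.394 mol
n(X) = 276.3 / 117.80 = 2.346 mol
n/ν for Z = 1.394/3 = 0.4647
n/ν for X = 2.346/3 = 0.7820
Smallest n/ν is Z → limiting reagent.
n(E) produced = (2/3) × 1.394 = 0.9293 mol
Step 2:
n(E) available = 0.9293 mol
n(R) = 125.0 / 50.70 = 2.465 mol
n/ν for E = 0.9293/1 = 0.9293
n/ν for R = 2.465/3 = 0.8217
Smallest n/ν is R → limiting reagent.
n(Q) = (1/3) × 2.465 = 0.8217 mol
mass = 0.8217 × 393.90 = 323.7 g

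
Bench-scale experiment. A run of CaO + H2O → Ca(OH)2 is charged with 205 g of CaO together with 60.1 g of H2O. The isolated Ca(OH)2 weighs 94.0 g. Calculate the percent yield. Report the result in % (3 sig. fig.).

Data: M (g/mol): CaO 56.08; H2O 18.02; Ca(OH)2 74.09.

38.0 %

n(CaO) = 205.0 / 56.08 = 3.655 mol
n(H2O) = 60.10 / 18.02 = 3.335 mol
n/ν for CaO = 3.655/1 = 3.655
n/ν for H2O = 3.335/1 = 3.335
Smallest n/ν is H2O → limiting reagent.
theoretical n(Ca(OH)2) = (1/1) × 3.335 = 3.335 mol → 247.1 g
% yield = 94.0 / 247.1 × 100 = 38.04 %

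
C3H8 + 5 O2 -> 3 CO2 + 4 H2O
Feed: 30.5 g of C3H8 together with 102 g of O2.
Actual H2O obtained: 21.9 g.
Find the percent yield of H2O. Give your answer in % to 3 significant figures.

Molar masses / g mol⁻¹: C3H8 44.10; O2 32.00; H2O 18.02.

47.7 %

n(C3H8) = 30.50 / 44.10 = 0.6916 mol
n(O2) = 102.0 / 32.00 = 3.188 mol
n/ν → C3H8: 0.6916, O2: 0.6376; O2 is limiting.
theoretical n(H2O) = (4/5) × 3.188 = 2.550 mol → 45.95 g
% yield = 21.9 / 45.95 × 100 = 47.66 %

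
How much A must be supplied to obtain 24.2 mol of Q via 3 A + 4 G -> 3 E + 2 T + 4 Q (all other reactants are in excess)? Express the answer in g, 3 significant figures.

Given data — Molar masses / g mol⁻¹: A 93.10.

n(Q) = 24.20 mol
n(A) = (3/4) × 24.20 = 18.15 mol
mass = 18.15 × 93.10 = 1690 g

1690 g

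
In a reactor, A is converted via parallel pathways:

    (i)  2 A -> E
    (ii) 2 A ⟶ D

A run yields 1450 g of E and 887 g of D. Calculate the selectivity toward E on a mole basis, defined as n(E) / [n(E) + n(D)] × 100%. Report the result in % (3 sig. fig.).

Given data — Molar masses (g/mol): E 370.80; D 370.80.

n(E) = 1450 / 370.80 = 3.910 mol
n(D) = 887 / 370.80 = 2.392 mol
selectivity = 3.910/(3.910+2.392) × 100 = 62.04 %

62.0 %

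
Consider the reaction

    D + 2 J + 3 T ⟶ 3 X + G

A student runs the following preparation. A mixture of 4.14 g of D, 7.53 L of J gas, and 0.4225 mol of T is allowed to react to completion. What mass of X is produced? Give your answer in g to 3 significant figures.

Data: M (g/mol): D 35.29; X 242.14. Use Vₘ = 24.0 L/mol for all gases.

85.2 g

n(D) = 4.140 / 35.29 = 0.1173 mol
n(J) = 7.530 / 24.0 = 0.3138 mol
n(T) = 0.4225 mol
n/ν for D = 0.1173/1 = 0.1173
n/ν for J = 0.3138/2 = 0.1569
n/ν for T = 0.4225/3 = 0.1408
Smallest n/ν is D → limiting reagent.
n(X) = (3/1) × 0.1173 = 0.3519 mol
mass = 0.3519 × 242.14 = 85.21 g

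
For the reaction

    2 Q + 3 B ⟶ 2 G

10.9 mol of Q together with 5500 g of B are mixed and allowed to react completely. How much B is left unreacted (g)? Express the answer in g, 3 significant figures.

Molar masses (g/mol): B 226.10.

1800 g

n(Q) = 10.90 mol
n(B) = 5500 / 226.10 = 24.33 mol
n/ν → Q: 5.450, B: 8.110; Q is limiting.
B consumed = (3/2) × 10.90 = 16.35 mol
B remaining = 24.33 − 16.35 = 7.980 mol
mass = 7.980 × 226.10 = 1804 g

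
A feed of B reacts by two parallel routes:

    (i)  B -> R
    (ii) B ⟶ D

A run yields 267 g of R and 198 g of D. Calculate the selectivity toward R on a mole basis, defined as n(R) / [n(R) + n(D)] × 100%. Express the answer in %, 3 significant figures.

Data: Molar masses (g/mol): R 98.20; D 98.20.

n(R) = 267 / 98.20 = 2.719 mol
n(D) = 198 / 98.20 = 2.016 mol
selectivity = 2.719/(2.719+2.016) × 100 = 57.42 %

57.4 %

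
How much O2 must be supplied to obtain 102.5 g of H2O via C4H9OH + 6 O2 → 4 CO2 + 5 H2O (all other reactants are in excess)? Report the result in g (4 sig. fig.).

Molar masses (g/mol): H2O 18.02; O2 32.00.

218.4 g

n(H2O) = 102.5 / 18.02 = 5.688 mol
n(O2) = (6/5) × 5.688 = 6.826 mol
mass = 6.826 × 32.00 = 218.4 g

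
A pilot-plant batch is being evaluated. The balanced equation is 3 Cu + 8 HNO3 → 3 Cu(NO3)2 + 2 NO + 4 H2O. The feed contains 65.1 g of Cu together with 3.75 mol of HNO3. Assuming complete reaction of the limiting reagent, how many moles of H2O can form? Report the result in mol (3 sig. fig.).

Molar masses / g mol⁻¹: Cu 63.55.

n(Cu) = 65.10 / 63.55 = 1.024 mol
n(HNO3) = 3.750 mol
n/ν for Cu = 1.024/3 = 0.3413
n/ν for HNO3 = 3.750/8 = 0.4688
Smallest n/ν is Cu → limiting reagent.
n(H2O) = (4/3) × 1.024 = 1.365 mol

1.37 mol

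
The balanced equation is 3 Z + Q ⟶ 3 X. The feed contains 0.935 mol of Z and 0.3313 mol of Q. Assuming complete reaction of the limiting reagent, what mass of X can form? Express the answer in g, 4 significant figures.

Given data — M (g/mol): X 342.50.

320.2 g

n(Z) = 0.9350 mol
n(Q) = 0.3313 mol
n/ν for Z = 0.9350/3 = 0.3117
n/ν for Q = 0.3313/1 = 0.3313
Smallest n/ν is Z → limiting reagent.
n(X) = (3/3) × 0.9350 = 0.9350 mol
mass = 0.9350 × 342.50 = 320.2 g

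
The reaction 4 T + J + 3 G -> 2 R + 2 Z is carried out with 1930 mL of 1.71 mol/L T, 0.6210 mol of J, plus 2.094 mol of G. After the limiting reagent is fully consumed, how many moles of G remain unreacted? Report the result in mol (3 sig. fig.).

n(T) = 1.71 × 1930/1000 = 3.300 mol
n(J) = 0.6210 mol
n(G) = 2.094 mol
n/ν for T = 3.300/4 = 0.8250
n/ν for J = 0.6210/1 = 0.6210
n/ν for G = 2.094/3 = 0.6980
Smallest n/ν is J → limiting reagent.
G consumed = (3/1) × 0.6210 = 1.863 mol
G remaining = 2.094 − 1.863 = 0.2310 mol

0.231 mol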